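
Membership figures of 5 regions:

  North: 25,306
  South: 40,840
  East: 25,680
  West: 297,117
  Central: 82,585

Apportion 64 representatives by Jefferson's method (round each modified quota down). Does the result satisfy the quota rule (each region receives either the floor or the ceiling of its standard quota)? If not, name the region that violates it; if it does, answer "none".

West

Standard quotas: North 3.435, South 5.543, East 3.486, West 40.327, Central 11.209.
Jefferson allocation: North 3, South 5, East 3, West 42, Central 11.
West has quota 40.327 (lower 40, upper 41) but receives 42 — outside the quota interval.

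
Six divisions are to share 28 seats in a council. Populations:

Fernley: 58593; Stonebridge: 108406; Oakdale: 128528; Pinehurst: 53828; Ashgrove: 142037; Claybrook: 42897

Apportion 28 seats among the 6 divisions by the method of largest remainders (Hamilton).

The standard divisor is 534289/28 ≈ 19081.75.
Standard quotas: Fernley 3.0706, Stonebridge 5.6811, Oakdale 6.7357, Pinehurst 2.8209, Ashgrove 7.4436, Claybrook 2.2481.
Lower quotas: Fernley 3, Stonebridge 5, Oakdale 6, Pinehurst 2, Ashgrove 7, Claybrook 2 (sum 25, leaving 3 seats).
Remainders in descending order: Pinehurst 0.8209, Oakdale 0.7357, Stonebridge 0.6811, Ashgrove 0.4436, Claybrook 0.2481, Fernley 0.0706.
Largest remainders: Pinehurst, Oakdale, Stonebridge receive the extra seats.

Fernley: 3, Stonebridge: 6, Oakdale: 7, Pinehurst: 3, Ashgrove: 7, Claybrook: 2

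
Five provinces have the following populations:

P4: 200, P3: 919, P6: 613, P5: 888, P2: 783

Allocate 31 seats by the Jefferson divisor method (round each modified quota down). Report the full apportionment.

P4=1, P3=9, P6=6, P5=8, P2=7

Standard divisor 3403/31 ≈ 109.774; standard quotas: P4 1.822, P3 8.372, P6 5.584, P5 8.089, P2 7.133.
Rounding down gives 1, 8, 5, 8, 7 = 29 seats, so the divisor must be adjusted.
With modified divisor 101.1: modified quotas P4 1.978, P3 9.090, P6 6.063, P5 8.783, P2 7.745.
Rounding down: P4 1, P3 9, P6 6, P5 8, P2 7 (total 31).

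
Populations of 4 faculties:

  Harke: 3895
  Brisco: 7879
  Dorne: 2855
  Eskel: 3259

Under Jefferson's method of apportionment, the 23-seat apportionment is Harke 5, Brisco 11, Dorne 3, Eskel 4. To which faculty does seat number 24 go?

Dorne

Priority for the next seat is population ÷ (current seats + 1).
Priorities: Harke 649.167, Brisco 656.583, Dorne 713.750, Eskel 651.800.
Highest priority: Dorne.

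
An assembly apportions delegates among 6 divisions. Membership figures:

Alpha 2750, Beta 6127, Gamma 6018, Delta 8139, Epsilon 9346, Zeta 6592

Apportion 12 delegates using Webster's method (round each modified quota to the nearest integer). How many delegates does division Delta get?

2

Standard divisor 38972/12 ≈ 3247.667; standard quotas: Alpha 0.847, Beta 1.887, Gamma 1.853, Delta 2.506, Epsilon 2.878, Zeta 2.030.
Rounding to the nearest integer gives 1, 2, 2, 3, 3, 2 = 13 seats, so the divisor must be adjusted.
With modified divisor 3500: modified quotas Alpha 0.786, Beta 1.751, Gamma 1.719, Delta 2.325, Epsilon 2.670, Zeta 1.883.
Rounding to the nearest integer: Alpha 1, Beta 2, Gamma 2, Delta 2, Epsilon 3, Zeta 2 (total 12).
Delta receives 2.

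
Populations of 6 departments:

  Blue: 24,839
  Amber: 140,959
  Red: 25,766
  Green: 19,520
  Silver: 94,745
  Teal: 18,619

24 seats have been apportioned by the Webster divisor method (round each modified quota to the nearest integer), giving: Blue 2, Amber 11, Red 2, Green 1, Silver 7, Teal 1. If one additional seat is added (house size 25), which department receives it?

Priority for the next seat is population ÷ (current seats + 0.5).
Priorities: Blue 9935.600, Amber 12257.304, Red 10306.400, Green 13013.333, Silver 12632.667, Teal 12412.667.
Highest priority: Green.

Green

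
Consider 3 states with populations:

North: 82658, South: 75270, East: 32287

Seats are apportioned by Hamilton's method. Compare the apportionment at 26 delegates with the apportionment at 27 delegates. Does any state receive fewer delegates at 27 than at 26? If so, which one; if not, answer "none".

East

At 26 seats: North 11, South 10, East 5.
At 27 seats: North 12, South 11, East 4.
East drops from 5 to 4.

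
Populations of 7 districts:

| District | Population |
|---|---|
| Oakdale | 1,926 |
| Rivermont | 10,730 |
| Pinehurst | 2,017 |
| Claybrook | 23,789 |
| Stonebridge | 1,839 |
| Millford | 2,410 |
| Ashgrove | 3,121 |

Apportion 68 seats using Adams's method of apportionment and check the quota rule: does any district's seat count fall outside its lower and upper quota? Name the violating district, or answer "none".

Claybrook

Standard quotas: Oakdale 2.858, Rivermont 15.920, Pinehurst 2.993, Claybrook 35.295, Stonebridge 2.728, Millford 3.576, Ashgrove 4.631.
Adams allocation: Oakdale 3, Rivermont 16, Pinehurst 3, Claybrook 34, Stonebridge 3, Millford 4, Ashgrove 5.
Claybrook has quota 35.295 (lower 35, upper 36) but receives 34 — outside the quota interval.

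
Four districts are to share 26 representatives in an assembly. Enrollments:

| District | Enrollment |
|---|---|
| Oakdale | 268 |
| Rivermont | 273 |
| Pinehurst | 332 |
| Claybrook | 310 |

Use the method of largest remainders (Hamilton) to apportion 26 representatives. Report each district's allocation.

Oakdale 6, Rivermont 6, Pinehurst 7, Claybrook 7

Total 1183; standard divisor 1183/26 ≈ 45.5.
Standard quotas: Oakdale 5.890, Rivermont 6.000, Pinehurst 7.297, Claybrook 6.813.
Lower quotas: Oakdale 5, Rivermont 6, Pinehurst 7, Claybrook 6 (sum 24, leaving 2 seats).
Remainders in descending order: Oakdale 0.890, Claybrook 0.813, Pinehurst 0.297, Rivermont 0.000.
Largest remainders: Oakdale, Claybrook receive the extra seats.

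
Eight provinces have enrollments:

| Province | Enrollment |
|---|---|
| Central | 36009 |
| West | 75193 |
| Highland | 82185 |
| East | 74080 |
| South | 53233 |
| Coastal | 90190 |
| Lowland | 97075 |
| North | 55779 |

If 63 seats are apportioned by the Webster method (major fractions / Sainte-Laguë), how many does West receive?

9

Standard divisor 563744/63 ≈ 8948.317; standard quotas: Central 4.024, West 8.403, Highland 9.184, East 8.279, South 5.949, Coastal 10.079, Lowland 10.848, North 6.233.
Rounding to the nearest integer gives 4, 8, 9, 8, 6, 10, 11, 6 = 62 seats, so the divisor must be adjusted.
With modified divisor 8800: modified quotas Central 4.092, West 8.545, Highland 9.339, East 8.418, South 6.049, Coastal 10.249, Lowland 11.031, North 6.339.
Rounding to the nearest integer: Central 4, West 9, Highland 9, East 8, South 6, Coastal 10, Lowland 11, North 6 (total 63).
West receives 9.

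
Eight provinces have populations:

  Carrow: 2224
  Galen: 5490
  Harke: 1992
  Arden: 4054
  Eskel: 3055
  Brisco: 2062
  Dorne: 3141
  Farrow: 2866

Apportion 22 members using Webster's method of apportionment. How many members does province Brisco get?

2

Standard divisor 24884/22 ≈ 1131.091; standard quotas: Carrow 1.966, Galen 4.854, Harke 1.761, Arden 3.584, Eskel 2.701, Brisco 1.823, Dorne 2.777, Farrow 2.534.
Rounding to the nearest integer gives 2, 5, 2, 4, 3, 2, 3, 3 = 24 seats, so the divisor must be adjusted.
With modified divisor 1200: modified quotas Carrow 1.853, Galen 4.575, Harke 1.660, Arden 3.378, Eskel 2.546, Brisco 1.718, Dorne 2.618, Farrow 2.388.
Rounding to the nearest integer: Carrow 2, Galen 5, Harke 2, Arden 3, Eskel 3, Brisco 2, Dorne 3, Farrow 2 (total 22).
Brisco receives 2.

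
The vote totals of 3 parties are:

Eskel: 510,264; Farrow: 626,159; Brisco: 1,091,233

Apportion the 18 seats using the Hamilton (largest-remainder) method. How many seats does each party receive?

Eskel 4; Farrow 5; Brisco 9

The standard divisor is 2227656/18 ≈ 123758.667.
Standard quotas: Eskel 4.1231, Farrow 5.0595, Brisco 8.8174.
Lower quotas: Eskel 4, Farrow 5, Brisco 8 (sum 17, leaving 1 seat).
Remainders in descending order: Brisco 0.8174, Eskel 0.1231, Farrow 0.0595.
Largest remainder: Brisco receives the extra seat.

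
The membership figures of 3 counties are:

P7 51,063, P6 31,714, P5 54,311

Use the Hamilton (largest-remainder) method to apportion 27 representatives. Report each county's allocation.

P7 10, P6 6, P5 11

Total 137088; standard divisor 137088/27 ≈ 5077.333.
Standard quotas: P7 10.0571, P6 6.2462, P5 10.6968.
Lower quotas: P7 10, P6 6, P5 10 (sum 26, leaving 1 seat).
Remainders in descending order: P5 0.6968, P6 0.2462, P7 0.0571.
Largest remainder: P5 receives the extra seat.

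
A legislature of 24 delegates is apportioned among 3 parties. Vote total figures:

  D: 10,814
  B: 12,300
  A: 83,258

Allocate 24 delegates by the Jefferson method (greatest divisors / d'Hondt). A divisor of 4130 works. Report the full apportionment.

With modified divisor 4130: modified quotas D 2.618, B 2.978, A 20.159.
Rounding down: D 2, B 2, A 20 (total 24).

D 2, B 2, A 20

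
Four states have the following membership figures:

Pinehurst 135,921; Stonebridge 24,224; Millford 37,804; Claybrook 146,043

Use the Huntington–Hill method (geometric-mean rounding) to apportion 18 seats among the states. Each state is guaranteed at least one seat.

Pinehurst: 7, Stonebridge: 1, Millford: 2, Claybrook: 8

With divisor 18840: modified quotas Pinehurst 7.214, Stonebridge 1.286, Millford 2.007, Claybrook 7.752.
Geometric-mean thresholds: Pinehurst √(7·8)=7.483, Stonebridge √(1·2)=1.414, Millford √(2·3)=2.449, Claybrook √(7·8)=7.483.
Each quota rounded against its threshold gives Pinehurst 7, Stonebridge 1, Millford 2, Claybrook 8 (total 18).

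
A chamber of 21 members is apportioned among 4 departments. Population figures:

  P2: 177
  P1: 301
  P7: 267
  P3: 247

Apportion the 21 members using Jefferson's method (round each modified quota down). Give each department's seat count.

P2 4, P1 6, P7 6, P3 5

Standard divisor 992/21 ≈ 47.238; standard quotas: P2 3.747, P1 6.372, P7 5.652, P3 5.229.
Rounding down gives 3, 6, 5, 5 = 19 seats, so the divisor must be adjusted.
With modified divisor 44: modified quotas P2 4.023, P1 6.841, P7 6.068, P3 5.614.
Rounding down: P2 4, P1 6, P7 6, P3 5 (total 21).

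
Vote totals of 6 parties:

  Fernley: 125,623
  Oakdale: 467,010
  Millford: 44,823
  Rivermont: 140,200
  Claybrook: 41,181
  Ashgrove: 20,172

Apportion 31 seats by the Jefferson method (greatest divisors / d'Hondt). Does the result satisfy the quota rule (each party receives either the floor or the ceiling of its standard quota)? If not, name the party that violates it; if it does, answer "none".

Standard quotas: Fernley 4.642, Oakdale 17.255, Millford 1.656, Rivermont 5.180, Claybrook 1.522, Ashgrove 0.745.
Jefferson allocation: Fernley 5, Oakdale 19, Millford 1, Rivermont 5, Claybrook 1, Ashgrove 0.
Oakdale has quota 17.255 (lower 17, upper 18) but receives 19 — outside the quota interval.

Oakdale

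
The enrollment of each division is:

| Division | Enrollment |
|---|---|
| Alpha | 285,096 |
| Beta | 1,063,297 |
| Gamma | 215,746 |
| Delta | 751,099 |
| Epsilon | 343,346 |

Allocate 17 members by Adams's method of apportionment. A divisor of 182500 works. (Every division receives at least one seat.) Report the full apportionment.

Alpha=2, Beta=6, Gamma=2, Delta=5, Epsilon=2

With modified divisor 182500: modified quotas Alpha 1.562, Beta 5.826, Gamma 1.182, Delta 4.116, Epsilon 1.881.
Rounding up: Alpha 2, Beta 6, Gamma 2, Delta 5, Epsilon 2 (total 17).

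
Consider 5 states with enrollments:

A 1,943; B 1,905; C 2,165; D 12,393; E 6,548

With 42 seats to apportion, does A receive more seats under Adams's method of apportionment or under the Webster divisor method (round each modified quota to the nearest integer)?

Adams: A 4, B 3, C 4, D 20, E 11.
Webster: A 3, B 3, C 4, D 21, E 11.
A gets 4 under Adams and 3 under Webster.

Adams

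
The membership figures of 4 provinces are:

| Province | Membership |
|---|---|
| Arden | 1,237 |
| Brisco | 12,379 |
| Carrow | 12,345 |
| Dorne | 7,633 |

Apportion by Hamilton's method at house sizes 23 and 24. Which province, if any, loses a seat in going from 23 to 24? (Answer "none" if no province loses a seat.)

none

At 23 seats: Arden 1, Brisco 9, Carrow 8, Dorne 5.
At 24 seats: Arden 1, Brisco 9, Carrow 9, Dorne 5.
No province's allocation decreased.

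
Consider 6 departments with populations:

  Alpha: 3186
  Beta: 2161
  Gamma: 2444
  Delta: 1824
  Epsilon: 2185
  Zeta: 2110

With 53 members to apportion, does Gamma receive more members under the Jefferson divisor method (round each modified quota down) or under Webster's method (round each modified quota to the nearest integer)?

Webster

Jefferson: Alpha 13, Beta 8, Gamma 9, Delta 7, Epsilon 8, Zeta 8.
Webster: Alpha 12, Beta 8, Gamma 10, Delta 7, Epsilon 8, Zeta 8.
Gamma gets 9 under Jefferson and 10 under Webster.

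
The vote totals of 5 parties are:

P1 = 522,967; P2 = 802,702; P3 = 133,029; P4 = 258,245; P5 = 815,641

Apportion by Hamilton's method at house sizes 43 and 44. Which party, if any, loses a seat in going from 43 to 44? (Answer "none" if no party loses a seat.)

At 43 seats: P1 9, P2 14, P3 2, P4 4, P5 14.
At 44 seats: P1 9, P2 14, P3 2, P4 5, P5 14.
No party's allocation decreased.

none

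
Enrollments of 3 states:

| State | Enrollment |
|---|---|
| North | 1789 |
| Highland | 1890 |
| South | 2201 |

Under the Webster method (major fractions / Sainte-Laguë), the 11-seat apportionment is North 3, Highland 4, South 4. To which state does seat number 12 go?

Priority for the next seat is population ÷ (current seats + 0.5).
Priorities: North 511.143, Highland 420.000, South 489.111.
Highest priority: North.

North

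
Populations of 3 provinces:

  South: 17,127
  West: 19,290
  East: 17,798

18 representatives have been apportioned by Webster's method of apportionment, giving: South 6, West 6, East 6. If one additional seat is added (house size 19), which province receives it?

Priority for the next seat is population ÷ (current seats + 0.5).
Priorities: South 2634.923, West 2967.692, East 2738.154.
Highest priority: West.

West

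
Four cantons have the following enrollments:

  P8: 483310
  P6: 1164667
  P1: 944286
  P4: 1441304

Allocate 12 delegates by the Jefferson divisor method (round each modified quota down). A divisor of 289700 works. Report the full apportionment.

P8 1, P6 4, P1 3, P4 4

With modified divisor 289700: modified quotas P8 1.668, P6 4.020, P1 3.260, P4 4.975.
Rounding down: P8 1, P6 4, P1 3, P4 4 (total 12).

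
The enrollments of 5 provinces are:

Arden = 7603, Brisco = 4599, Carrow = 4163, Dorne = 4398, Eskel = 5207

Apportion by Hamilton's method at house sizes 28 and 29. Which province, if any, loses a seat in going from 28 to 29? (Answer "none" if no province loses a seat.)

At 28 seats: Arden 8, Brisco 5, Carrow 4, Dorne 5, Eskel 6.
At 29 seats: Arden 8, Brisco 5, Carrow 5, Dorne 5, Eskel 6.
No province's allocation decreased.

none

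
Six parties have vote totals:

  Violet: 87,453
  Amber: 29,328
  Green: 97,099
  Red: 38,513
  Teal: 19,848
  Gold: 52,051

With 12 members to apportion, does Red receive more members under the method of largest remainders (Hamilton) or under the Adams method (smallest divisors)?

Hamilton: Violet 3, Amber 1, Green 4, Red 1, Teal 1, Gold 2.
Adams: Violet 3, Amber 1, Green 3, Red 2, Teal 1, Gold 2.
Red gets 1 under Hamilton and 2 under Adams.

Adams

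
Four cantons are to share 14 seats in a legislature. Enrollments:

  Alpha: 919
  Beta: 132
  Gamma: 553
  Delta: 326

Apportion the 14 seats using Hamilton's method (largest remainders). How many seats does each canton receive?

Alpha: 7; Beta: 1; Gamma: 4; Delta: 2

Standard divisor: 1930 ÷ 14 ≈ 137.857.
Standard quotas: Alpha 6.666, Beta 0.958, Gamma 4.011, Delta 2.365.
Lower quotas: Alpha 6, Beta 0, Gamma 4, Delta 2 (sum 12, leaving 2 seats).
Remainders in descending order: Beta 0.958, Alpha 0.666, Delta 0.365, Gamma 0.011.
The surplus seats go to Beta, Alpha.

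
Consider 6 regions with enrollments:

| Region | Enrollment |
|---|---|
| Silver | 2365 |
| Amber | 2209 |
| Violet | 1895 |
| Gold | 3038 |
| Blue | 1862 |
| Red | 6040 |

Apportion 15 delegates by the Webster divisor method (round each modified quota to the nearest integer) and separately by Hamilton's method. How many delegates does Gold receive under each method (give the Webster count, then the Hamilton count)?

2 and 3

Webster: Silver 2, Amber 2, Violet 2, Gold 2, Blue 2, Red 5.
Hamilton: Silver 2, Amber 2, Violet 2, Gold 3, Blue 1, Red 5.
Gold gets 2 under Webster and 3 under Hamilton.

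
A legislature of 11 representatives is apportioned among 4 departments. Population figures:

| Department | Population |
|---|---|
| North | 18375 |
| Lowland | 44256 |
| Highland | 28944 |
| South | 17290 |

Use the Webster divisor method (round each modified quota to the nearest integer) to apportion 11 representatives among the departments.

North=2, Lowland=4, Highland=3, South=2

Standard divisor 108865/11 ≈ 9896.818; standard quotas: North 1.857, Lowland 4.472, Highland 2.925, South 1.747.
Rounding to the nearest integer gives North 2, Lowland 4, Highland 3, South 2 — total 11, matching the house size, so no adjustment is needed.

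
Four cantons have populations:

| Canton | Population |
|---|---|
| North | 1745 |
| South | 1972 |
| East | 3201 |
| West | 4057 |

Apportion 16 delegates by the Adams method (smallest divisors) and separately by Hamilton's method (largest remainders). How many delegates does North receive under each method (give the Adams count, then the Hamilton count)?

3 and 2

Adams: North 3, South 3, East 4, West 6.
Hamilton: North 2, South 3, East 5, West 6.
North gets 3 under Adams and 2 under Hamilton.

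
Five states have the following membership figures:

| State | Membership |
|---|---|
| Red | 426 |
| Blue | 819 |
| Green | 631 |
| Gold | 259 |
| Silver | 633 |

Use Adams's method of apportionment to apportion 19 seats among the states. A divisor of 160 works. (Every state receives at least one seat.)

With modified divisor 160: modified quotas Red 2.663, Blue 5.119, Green 3.944, Gold 1.619, Silver 3.956.
Rounding up: Red 3, Blue 6, Green 4, Gold 2, Silver 4 (total 19).

Red=3; Blue=6; Green=4; Gold=2; Silver=4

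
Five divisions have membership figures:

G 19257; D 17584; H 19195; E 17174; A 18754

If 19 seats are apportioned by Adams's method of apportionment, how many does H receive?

4

Standard divisor 91964/19 ≈ 4840.211; standard quotas: G 3.979, D 3.633, H 3.966, E 3.548, A 3.875.
Rounding up gives 4, 4, 4, 4, 4 = 20 seats, so the divisor must be adjusted.
With modified divisor 5800: modified quotas G 3.320, D 3.032, H 3.309, E 2.961, A 3.233.
Rounding up: G 4, D 4, H 4, E 3, A 4 (total 19).
H receives 4.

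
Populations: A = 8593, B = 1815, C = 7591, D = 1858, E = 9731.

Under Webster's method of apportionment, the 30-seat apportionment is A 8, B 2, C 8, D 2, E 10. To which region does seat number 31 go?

Priority for the next seat is population ÷ (current seats + 0.5).
Priorities: A 1010.941, B 726.000, C 893.059, D 743.200, E 926.762.
Highest priority: A.

A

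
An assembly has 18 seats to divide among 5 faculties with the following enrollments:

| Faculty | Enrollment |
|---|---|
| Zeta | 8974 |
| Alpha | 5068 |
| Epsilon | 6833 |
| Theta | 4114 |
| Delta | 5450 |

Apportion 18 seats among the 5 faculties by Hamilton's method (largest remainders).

Total 30439; standard divisor 30439/18 ≈ 1691.056.
Standard quotas: Zeta 5.3067, Alpha 2.9969, Epsilon 4.0407, Theta 2.4328, Delta 3.2228.
Lower quotas: Zeta 5, Alpha 2, Epsilon 4, Theta 2, Delta 3 (sum 16, leaving 2 seats).
Remainders in descending order: Alpha 0.9969, Theta 0.4328, Zeta 0.3067, Delta 0.2228, Epsilon 0.0407.
The surplus seats go to Alpha, Theta.

Zeta 5, Alpha 3, Epsilon 4, Theta 3, Delta 3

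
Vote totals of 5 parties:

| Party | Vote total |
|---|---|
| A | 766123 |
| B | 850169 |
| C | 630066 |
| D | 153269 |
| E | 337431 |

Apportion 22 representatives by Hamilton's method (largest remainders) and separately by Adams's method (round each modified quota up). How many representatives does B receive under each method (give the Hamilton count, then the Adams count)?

Hamilton: A 6, B 7, C 5, D 1, E 3.
Adams: A 6, B 6, C 5, D 2, E 3.
B gets 7 under Hamilton and 6 under Adams.

7 and 6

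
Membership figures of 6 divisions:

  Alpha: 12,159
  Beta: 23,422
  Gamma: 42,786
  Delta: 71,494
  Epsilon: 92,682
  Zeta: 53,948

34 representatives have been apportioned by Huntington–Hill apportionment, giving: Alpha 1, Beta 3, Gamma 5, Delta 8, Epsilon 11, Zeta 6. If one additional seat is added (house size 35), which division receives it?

Alpha

Priority for the next seat is population ÷ (√(s·(s+1))).
Priorities: Alpha 8597.711, Beta 6761.349, Gamma 7811.619, Delta 8425.649, Epsilon 8066.933, Zeta 8324.357.
Highest priority: Alpha.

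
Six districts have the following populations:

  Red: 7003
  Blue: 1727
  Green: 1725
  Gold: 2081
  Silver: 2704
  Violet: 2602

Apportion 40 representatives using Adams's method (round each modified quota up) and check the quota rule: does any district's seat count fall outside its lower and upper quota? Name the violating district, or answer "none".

none

Standard quotas: Red 15.700, Blue 3.872, Green 3.867, Gold 4.665, Silver 6.062, Violet 5.833.
Adams allocation: Red 15, Blue 4, Green 4, Gold 5, Silver 6, Violet 6.
Every allocation lies between the lower and upper quota.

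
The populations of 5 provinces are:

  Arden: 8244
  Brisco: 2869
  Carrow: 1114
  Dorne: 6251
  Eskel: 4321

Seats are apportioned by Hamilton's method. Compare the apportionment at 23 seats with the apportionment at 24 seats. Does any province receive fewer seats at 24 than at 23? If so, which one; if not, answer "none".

At 23 seats: Arden 8, Brisco 3, Carrow 1, Dorne 6, Eskel 5.
At 24 seats: Arden 9, Brisco 3, Carrow 1, Dorne 7, Eskel 4.
Eskel drops from 5 to 4.

Eskel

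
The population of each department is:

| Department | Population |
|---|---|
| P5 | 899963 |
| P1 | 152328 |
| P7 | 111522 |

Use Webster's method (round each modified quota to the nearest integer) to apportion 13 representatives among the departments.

Standard divisor 1163813/13 ≈ 89524.077; standard quotas: P5 10.053, P1 1.702, P7 1.246.
Rounding to the nearest integer gives P5 10, P1 2, P7 1 — total 13, matching the house size, so no adjustment is needed.

P5: 10; P1: 2; P7: 1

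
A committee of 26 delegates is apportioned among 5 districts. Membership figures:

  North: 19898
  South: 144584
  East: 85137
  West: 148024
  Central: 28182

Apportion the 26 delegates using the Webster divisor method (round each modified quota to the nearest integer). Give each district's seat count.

North: 1; South: 9; East: 5; West: 9; Central: 2

Standard divisor 425825/26 ≈ 16377.885; standard quotas: North 1.215, South 8.828, East 5.198, West 9.038, Central 1.721.
Rounding to the nearest integer gives North 1, South 9, East 5, West 9, Central 2 — total 26, matching the house size, so no adjustment is needed.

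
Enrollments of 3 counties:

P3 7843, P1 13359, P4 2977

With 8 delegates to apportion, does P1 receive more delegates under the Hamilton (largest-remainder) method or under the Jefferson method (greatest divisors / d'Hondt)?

Jefferson

Hamilton: P3 3, P1 4, P4 1.
Jefferson: P3 2, P1 5, P4 1.
P1 gets 4 under Hamilton and 5 under Jefferson.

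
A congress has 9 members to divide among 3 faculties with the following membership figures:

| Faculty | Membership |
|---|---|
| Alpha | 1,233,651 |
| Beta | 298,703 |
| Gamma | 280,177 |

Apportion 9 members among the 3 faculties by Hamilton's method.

Total 1812531; standard divisor 1812531/9 ≈ 201392.333.
Standard quotas: Alpha 6.1256, Beta 1.4832, Gamma 1.3912.
Lower quotas: Alpha 6, Beta 1, Gamma 1 (sum 8, leaving 1 seat).
Remainders in descending order: Beta 0.4832, Gamma 0.3912, Alpha 0.1256.
Largest remainder: Beta receives the extra seat.

Alpha: 6; Beta: 2; Gamma: 1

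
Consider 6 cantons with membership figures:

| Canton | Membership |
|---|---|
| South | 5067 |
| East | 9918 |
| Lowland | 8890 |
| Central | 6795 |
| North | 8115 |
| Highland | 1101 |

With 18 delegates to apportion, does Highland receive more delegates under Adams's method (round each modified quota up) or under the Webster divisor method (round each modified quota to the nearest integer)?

Adams

Adams: South 2, East 4, Lowland 4, Central 3, North 4, Highland 1.
Webster: South 2, East 5, Lowland 4, Central 3, North 4, Highland 0.
Highland gets 1 under Adams and 0 under Webster.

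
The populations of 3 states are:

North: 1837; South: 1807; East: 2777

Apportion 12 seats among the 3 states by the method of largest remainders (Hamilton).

Standard divisor: 6421 ÷ 12 ≈ 535.083.
Standard quotas: North 3.433, South 3.377, East 5.190.
Lower quotas: North 3, South 3, East 5 (sum 11, leaving 1 seat).
Remainders in descending order: North 0.433, South 0.377, East 0.190.
Largest remainder: North receives the extra seat.

North 4, South 3, East 5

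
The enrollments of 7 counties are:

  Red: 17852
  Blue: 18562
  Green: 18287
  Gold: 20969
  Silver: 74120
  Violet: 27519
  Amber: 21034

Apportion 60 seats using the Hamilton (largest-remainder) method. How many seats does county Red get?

Standard divisor: 198343 ÷ 60 ≈ 3305.717.
Standard quotas: Red 5.4003, Blue 5.6151, Green 5.5319, Gold 6.3433, Silver 22.4218, Violet 8.3247, Amber 6.3629.
Lower quotas: Red 5, Blue 5, Green 5, Gold 6, Silver 22, Violet 8, Amber 6 (sum 57, leaving 3 seats).
Remainders in descending order: Blue 0.6151, Green 0.5319, Silver 0.4218, Red 0.4003, Amber 0.3629, Gold 0.3433, Violet 0.3247.
Largest remainders: Blue, Green, Silver receive the extra seats.
Red receives 5.

5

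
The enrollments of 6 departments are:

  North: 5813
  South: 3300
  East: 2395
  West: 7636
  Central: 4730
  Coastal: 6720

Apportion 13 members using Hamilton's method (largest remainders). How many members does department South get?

Standard divisor: 30594 ÷ 13 ≈ 2353.385.
Standard quotas: North 2.4701, South 1.4022, East 1.0177, West 3.2447, Central 2.0099, Coastal 2.8555.
Lower quotas: North 2, South 1, East 1, West 3, Central 2, Coastal 2 (sum 11, leaving 2 seats).
Remainders in descending order: Coastal 0.8555, North 0.4701, South 0.4022, West 0.2447, East 0.0177, Central 0.0099.
The surplus seats go to Coastal, North.
South receives 1.

1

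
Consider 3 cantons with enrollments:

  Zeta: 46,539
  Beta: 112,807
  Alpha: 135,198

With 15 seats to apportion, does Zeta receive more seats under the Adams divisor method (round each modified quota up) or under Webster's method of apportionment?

Adams: Zeta 3, Beta 6, Alpha 6.
Webster: Zeta 2, Beta 6, Alpha 7.
Zeta gets 3 under Adams and 2 under Webster.

Adams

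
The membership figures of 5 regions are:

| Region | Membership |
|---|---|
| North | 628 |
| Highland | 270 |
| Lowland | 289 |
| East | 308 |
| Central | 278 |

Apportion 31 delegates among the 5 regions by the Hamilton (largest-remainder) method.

North=11, Highland=5, Lowland=5, East=5, Central=5

The standard divisor is 1773/31 ≈ 57.194.
Standard quotas: North 10.980, Highland 4.721, Lowland 5.053, East 5.385, Central 4.861.
Lower quotas: North 10, Highland 4, Lowland 5, East 5, Central 4 (sum 28, leaving 3 seats).
Remainders in descending order: North 0.980, Central 0.861, Highland 0.721, East 0.385, Lowland 0.053.
Largest remainders: North, Central, Highland receive the extra seats.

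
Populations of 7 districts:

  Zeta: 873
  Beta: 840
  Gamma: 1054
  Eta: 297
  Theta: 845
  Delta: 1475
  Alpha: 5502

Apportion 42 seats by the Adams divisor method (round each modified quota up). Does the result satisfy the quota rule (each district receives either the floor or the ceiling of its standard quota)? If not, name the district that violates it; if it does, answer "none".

Standard quotas: Zeta 3.368, Beta 3.241, Gamma 4.067, Eta 1.146, Theta 3.260, Delta 5.691, Alpha 21.228.
Adams allocation: Zeta 4, Beta 3, Gamma 4, Eta 2, Theta 3, Delta 6, Alpha 20.
Alpha has quota 21.228 (lower 21, upper 22) but receives 20 — outside the quota interval.

Alpha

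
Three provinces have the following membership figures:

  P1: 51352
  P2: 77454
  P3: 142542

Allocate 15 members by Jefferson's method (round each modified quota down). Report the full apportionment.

Standard divisor 271348/15 ≈ 18089.867; standard quotas: P1 2.839, P2 4.282, P3 7.880.
Rounding down gives 2, 4, 7 = 13 seats, so the divisor must be adjusted.
With modified divisor 16500: modified quotas P1 3.112, P2 4.694, P3 8.639.
Rounding down: P1 3, P2 4, P3 8 (total 15).

P1 3, P2 4, P3 8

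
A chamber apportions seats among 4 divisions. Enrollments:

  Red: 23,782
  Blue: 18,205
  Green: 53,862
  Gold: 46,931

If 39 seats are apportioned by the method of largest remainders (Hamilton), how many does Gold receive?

13

Total 142780; standard divisor 142780/39 ≈ 3661.026.
Standard quotas: Red 6.4960, Blue 4.9727, Green 14.7123, Gold 12.8191.
Lower quotas: Red 6, Blue 4, Green 14, Gold 12 (sum 36, leaving 3 seats).
Remainders in descending order: Blue 0.9727, Gold 0.8191, Green 0.7123, Red 0.4960.
The surplus seats go to Blue, Gold, Green.
Gold receives 13.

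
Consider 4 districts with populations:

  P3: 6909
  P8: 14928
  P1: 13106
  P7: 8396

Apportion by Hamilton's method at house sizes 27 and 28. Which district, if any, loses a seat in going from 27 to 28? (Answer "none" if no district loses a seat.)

P3

At 27 seats: P3 5, P8 9, P1 8, P7 5.
At 28 seats: P3 4, P8 10, P1 9, P7 5.
P3 drops from 5 to 4.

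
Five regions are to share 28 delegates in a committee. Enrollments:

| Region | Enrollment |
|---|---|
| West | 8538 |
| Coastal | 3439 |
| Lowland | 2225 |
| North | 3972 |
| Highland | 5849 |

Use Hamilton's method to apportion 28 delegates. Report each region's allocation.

West 10, Coastal 4, Lowland 2, North 5, Highland 7

The standard divisor is 24023/28 ≈ 857.964.
Standard quotas: West 9.9515, Coastal 4.0083, Lowland 2.5933, North 4.6296, Highland 6.8173.
Lower quotas: West 9, Coastal 4, Lowland 2, North 4, Highland 6 (sum 25, leaving 3 seats).
Remainders in descending order: West 0.9515, Highland 0.8173, North 0.6296, Lowland 0.5933, Coastal 0.0083.
The surplus seats go to West, Highland, North.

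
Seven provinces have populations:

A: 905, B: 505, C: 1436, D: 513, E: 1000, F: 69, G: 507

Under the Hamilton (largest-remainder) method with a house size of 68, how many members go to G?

7

Standard divisor: 4935 ÷ 68 ≈ 72.574.
Standard quotas: A 12.470, B 6.958, C 19.787, D 7.069, E 13.779, F 0.951, G 6.986.
Lower quotas: A 12, B 6, C 19, D 7, E 13, F 0, G 6 (sum 63, leaving 5 seats).
Remainders in descending order: G 0.986, B 0.958, F 0.951, C 0.787, E 0.779, A 0.470, D 0.069.
The surplus seats go to G, B, F, C, E.
G receives 7.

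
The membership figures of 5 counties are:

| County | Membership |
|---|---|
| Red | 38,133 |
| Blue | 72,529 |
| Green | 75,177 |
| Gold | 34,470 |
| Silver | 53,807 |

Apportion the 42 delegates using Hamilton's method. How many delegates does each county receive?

Red 6, Blue 11, Green 12, Gold 5, Silver 8

The standard divisor is 274116/42 ≈ 6526.571.
Standard quotas: Red 5.8427, Blue 11.1129, Green 11.5186, Gold 5.2815, Silver 8.2443.
Lower quotas: Red 5, Blue 11, Green 11, Gold 5, Silver 8 (sum 40, leaving 2 seats).
Remainders in descending order: Red 0.8427, Green 0.5186, Gold 0.2815, Silver 0.2443, Blue 0.1129.
Largest remainders: Red, Green receive the extra seats.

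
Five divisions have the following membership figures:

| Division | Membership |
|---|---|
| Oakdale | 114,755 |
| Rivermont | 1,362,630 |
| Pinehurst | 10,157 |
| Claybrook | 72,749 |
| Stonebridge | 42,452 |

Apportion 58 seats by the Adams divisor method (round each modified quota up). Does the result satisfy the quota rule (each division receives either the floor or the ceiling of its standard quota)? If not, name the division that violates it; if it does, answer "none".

Standard quotas: Oakdale 4.153, Rivermont 49.311, Pinehurst 0.368, Claybrook 2.633, Stonebridge 1.536.
Adams allocation: Oakdale 4, Rivermont 48, Pinehurst 1, Claybrook 3, Stonebridge 2.
Rivermont has quota 49.311 (lower 49, upper 50) but receives 48 — outside the quota interval.

Rivermont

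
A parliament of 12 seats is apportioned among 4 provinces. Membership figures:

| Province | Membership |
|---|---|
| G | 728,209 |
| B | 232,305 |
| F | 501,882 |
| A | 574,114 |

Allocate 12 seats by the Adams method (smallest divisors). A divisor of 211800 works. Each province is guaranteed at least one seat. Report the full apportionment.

G=4, B=2, F=3, A=3

With modified divisor 211800: modified quotas G 3.438, B 1.097, F 2.370, A 2.711.
Rounding up: G 4, B 2, F 3, A 3 (total 12).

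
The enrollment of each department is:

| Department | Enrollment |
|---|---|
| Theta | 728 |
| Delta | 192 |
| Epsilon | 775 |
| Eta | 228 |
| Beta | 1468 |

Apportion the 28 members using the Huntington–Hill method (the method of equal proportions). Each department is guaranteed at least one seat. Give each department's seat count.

Theta 6, Delta 2, Epsilon 6, Eta 2, Beta 12

With divisor 124: modified quotas Theta 5.871, Delta 1.548, Epsilon 6.250, Eta 1.839, Beta 11.839.
Geometric-mean thresholds: Theta √(5·6)=5.477, Delta √(1·2)=1.414, Epsilon √(6·7)=6.481, Eta √(1·2)=1.414, Beta √(11·12)=11.489.
Each quota rounded against its threshold gives Theta 6, Delta 2, Epsilon 6, Eta 2, Beta 12 (total 28).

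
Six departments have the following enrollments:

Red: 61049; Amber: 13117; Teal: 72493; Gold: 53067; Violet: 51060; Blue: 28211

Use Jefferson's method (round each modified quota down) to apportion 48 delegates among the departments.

Standard divisor 278997/48 ≈ 5812.438; standard quotas: Red 10.503, Amber 2.257, Teal 12.472, Gold 9.130, Violet 8.785, Blue 4.854.
Rounding down gives 10, 2, 12, 9, 8, 4 = 45 seats, so the divisor must be adjusted.
With modified divisor 5563: modified quotas Red 10.974, Amber 2.358, Teal 13.031, Gold 9.539, Violet 9.179, Blue 5.071.
Rounding down: Red 10, Amber 2, Teal 13, Gold 9, Violet 9, Blue 5 (total 48).

Red 10; Amber 2; Teal 13; Gold 9; Violet 9; Blue 5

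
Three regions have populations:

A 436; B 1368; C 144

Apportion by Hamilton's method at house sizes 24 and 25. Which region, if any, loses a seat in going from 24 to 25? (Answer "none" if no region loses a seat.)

none

At 24 seats: A 5, B 17, C 2.
At 25 seats: A 6, B 17, C 2.
No region's allocation decreased.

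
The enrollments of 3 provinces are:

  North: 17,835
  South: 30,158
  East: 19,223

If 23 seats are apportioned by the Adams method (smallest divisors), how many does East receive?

Standard divisor 67216/23 ≈ 2922.435; standard quotas: North 6.103, South 10.319, East 6.578.
Rounding up gives 7, 11, 7 = 25 seats, so the divisor must be adjusted.
With modified divisor 3100: modified quotas North 5.753, South 9.728, East 6.201.
Rounding up: North 6, South 10, East 7 (total 23).
East receives 7.

7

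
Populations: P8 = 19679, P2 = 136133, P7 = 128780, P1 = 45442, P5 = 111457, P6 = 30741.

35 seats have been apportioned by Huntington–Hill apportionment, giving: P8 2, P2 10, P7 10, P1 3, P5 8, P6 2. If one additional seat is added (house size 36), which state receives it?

P5

Priority for the next seat is population ÷ (√(s·(s+1))).
Priorities: P8 8033.918, P2 12979.772, P7 12278.691, P1 13117.975, P5 13135.333, P6 12549.961.
Highest priority: P5.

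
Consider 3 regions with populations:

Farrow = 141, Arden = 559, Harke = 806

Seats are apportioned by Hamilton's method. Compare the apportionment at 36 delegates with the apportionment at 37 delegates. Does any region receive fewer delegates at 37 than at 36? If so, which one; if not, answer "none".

At 36 seats: Farrow 4, Arden 13, Harke 19.
At 37 seats: Farrow 3, Arden 14, Harke 20.
Farrow drops from 4 to 3.

Farrow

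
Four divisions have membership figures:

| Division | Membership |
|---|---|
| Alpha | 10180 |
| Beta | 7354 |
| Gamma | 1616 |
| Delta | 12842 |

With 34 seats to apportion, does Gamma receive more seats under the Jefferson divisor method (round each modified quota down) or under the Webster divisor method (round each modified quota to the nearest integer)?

Webster

Jefferson: Alpha 11, Beta 8, Gamma 1, Delta 14.
Webster: Alpha 11, Beta 8, Gamma 2, Delta 13.
Gamma gets 1 under Jefferson and 2 under Webster.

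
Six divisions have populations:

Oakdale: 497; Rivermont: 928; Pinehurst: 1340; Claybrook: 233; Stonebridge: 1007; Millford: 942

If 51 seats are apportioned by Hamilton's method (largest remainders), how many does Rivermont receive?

10

Total 4947; standard divisor 4947/51 = 97.
Standard quotas: Oakdale 5.124, Rivermont 9.567, Pinehurst 13.814, Claybrook 2.402, Stonebridge 10.381, Millford 9.711.
Lower quotas: Oakdale 5, Rivermont 9, Pinehurst 13, Claybrook 2, Stonebridge 10, Millford 9 (sum 48, leaving 3 seats).
Remainders in descending order: Pinehurst 0.814, Millford 0.711, Rivermont 0.567, Claybrook 0.402, Stonebridge 0.381, Oakdale 0.124.
Largest remainders: Pinehurst, Millford, Rivermont receive the extra seats.
Rivermont receives 10.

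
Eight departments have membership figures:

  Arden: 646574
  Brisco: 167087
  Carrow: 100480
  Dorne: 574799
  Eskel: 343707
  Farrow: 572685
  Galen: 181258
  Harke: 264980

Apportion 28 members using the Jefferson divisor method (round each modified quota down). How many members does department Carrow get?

1

Standard divisor 2851570/28 ≈ 101841.786; standard quotas: Arden 6.349, Brisco 1.641, Carrow 0.987, Dorne 5.644, Eskel 3.375, Farrow 5.623, Galen 1.780, Harke 2.602.
Rounding down gives 6, 1, 0, 5, 3, 5, 1, 2 = 23 seats, so the divisor must be adjusted.
With modified divisor 89500: modified quotas Arden 7.224, Brisco 1.867, Carrow 1.123, Dorne 6.422, Eskel 3.840, Farrow 6.399, Galen 2.025, Harke 2.961.
Rounding down: Arden 7, Brisco 1, Carrow 1, Dorne 6, Eskel 3, Farrow 6, Galen 2, Harke 2 (total 28).
Carrow receives 1.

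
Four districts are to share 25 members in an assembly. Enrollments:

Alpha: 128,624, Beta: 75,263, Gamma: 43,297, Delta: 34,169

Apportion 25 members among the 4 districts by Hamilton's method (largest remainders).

Alpha=11, Beta=7, Gamma=4, Delta=3

Standard divisor: 281353 ÷ 25 ≈ 11254.12.
Standard quotas: Alpha 11.4291, Beta 6.6876, Gamma 3.8472, Delta 3.0361.
Lower quotas: Alpha 11, Beta 6, Gamma 3, Delta 3 (sum 23, leaving 2 seats).
Remainders in descending order: Gamma 0.8472, Beta 0.6876, Alpha 0.4291, Delta 0.0361.
The surplus seats go to Gamma, Beta.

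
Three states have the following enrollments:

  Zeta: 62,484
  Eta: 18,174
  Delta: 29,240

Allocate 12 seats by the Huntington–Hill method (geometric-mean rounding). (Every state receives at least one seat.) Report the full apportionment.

Zeta 7, Eta 2, Delta 3

With divisor 9041: modified quotas Zeta 6.911, Eta 2.010, Delta 3.234.
Geometric-mean thresholds: Zeta √(6·7)=6.481, Eta √(2·3)=2.449, Delta √(3·4)=3.464.
Each quota rounded against its threshold gives Zeta 7, Eta 2, Delta 3 (total 12).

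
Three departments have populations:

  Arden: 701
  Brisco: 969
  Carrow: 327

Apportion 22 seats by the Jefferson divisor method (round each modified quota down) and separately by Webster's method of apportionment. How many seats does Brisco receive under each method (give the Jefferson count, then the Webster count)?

11 and 10

Jefferson: Arden 8, Brisco 11, Carrow 3.
Webster: Arden 8, Brisco 10, Carrow 4.
Brisco gets 11 under Jefferson and 10 under Webster.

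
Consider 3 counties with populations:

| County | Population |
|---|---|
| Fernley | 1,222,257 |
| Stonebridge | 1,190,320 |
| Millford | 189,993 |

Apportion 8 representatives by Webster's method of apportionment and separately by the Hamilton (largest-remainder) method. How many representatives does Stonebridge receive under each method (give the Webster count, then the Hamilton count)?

3 and 4

Webster: Fernley 4, Stonebridge 3, Millford 1.
Hamilton: Fernley 4, Stonebridge 4, Millford 0.
Stonebridge gets 3 under Webster and 4 under Hamilton.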